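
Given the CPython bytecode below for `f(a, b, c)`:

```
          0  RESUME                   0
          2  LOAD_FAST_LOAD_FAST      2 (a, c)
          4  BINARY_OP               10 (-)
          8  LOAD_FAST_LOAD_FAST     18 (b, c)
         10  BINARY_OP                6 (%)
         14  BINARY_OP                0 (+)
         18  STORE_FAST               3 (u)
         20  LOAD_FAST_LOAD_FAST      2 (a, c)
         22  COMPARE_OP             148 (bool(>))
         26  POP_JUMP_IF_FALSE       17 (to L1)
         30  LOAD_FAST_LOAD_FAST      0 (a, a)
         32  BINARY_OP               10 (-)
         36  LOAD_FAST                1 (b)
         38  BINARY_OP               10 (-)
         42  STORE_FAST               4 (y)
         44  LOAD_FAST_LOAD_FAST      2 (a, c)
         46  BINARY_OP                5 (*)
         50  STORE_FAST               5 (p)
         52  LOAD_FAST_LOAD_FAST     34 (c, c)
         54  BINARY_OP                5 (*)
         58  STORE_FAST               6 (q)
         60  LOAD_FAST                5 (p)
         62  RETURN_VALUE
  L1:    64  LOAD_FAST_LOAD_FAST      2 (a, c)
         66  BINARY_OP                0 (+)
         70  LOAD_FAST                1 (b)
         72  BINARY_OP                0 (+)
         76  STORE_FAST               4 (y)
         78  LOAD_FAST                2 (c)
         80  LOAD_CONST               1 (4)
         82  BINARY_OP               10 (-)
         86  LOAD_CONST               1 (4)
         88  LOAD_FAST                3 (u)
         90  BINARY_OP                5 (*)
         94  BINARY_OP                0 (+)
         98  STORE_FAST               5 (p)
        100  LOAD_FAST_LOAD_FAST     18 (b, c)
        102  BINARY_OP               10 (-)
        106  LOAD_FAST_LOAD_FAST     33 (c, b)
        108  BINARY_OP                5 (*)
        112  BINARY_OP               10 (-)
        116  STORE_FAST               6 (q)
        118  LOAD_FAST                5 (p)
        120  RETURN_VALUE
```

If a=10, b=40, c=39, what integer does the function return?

-77

LOAD_FAST_LOAD_FAST a,c → push 10,39. Stack: [10, 39]
BINARY_OP - → 10 - 39 = -29. Stack: [-29]
LOAD_FAST_LOAD_FAST b,c → push 40,39. Stack: [-29, 40, 39]
BINARY_OP % → 40 % 39 = 1. Stack: [-29, 1]
BINARY_OP + → -29 + 1 = -28. Stack: [-28]
STORE_FAST u → u=-28. Stack: []
LOAD_FAST_LOAD_FAST a,c → push 10,39. Stack: [10, 39]
COMPARE_OP bool(>) → 10 vs 39 = False. Stack: [False]
POP_JUMP_IF_FALSE → pop False; jump. Stack: []
LOAD_FAST_LOAD_FAST a,c → push 10,39. Stack: [10, 39]
BINARY_OP + → 10 + 39 = 49. Stack: [49]
LOAD_FAST b → push 40. Stack: [49, 40]
BINARY_OP + → 49 + 40 = 89. Stack: [89]
STORE_FAST y → y=89. Stack: []
LOAD_FAST c → push 39. Stack: [39]
LOAD_CONST → push 4. Stack: [39, 4]
BINARY_OP - → 39 - 4 = 35. Stack: [35]
LOAD_CONST → push 4. Stack: [35, 4]
LOAD_FAST u → push -28. Stack: [35, 4, -28]
BINARY_OP * → 4 * -28 = -112. Stack: [35, -112]
BINARY_OP + → 35 + -112 = -77. Stack: [-77]
STORE_FAST p → p=-77. Stack: []
LOAD_FAST_LOAD_FAST b,c → push 40,39. Stack: [40, 39]
BINARY_OP - → 40 - 39 = 1. Stack: [1]
LOAD_FAST_LOAD_FAST c,b → push 39,40. Stack: [1, 39, 40]
BINARY_OP * → 39 * 40 = 1560. Stack: [1, 1560]
BINARY_OP - → 1 - 1560 = -1559. Stack: [-1559]
STORE_FAST q → q=-1559. Stack: []
LOAD_FAST p → push -77. Stack: [-77]
RETURN_VALUE → return -77.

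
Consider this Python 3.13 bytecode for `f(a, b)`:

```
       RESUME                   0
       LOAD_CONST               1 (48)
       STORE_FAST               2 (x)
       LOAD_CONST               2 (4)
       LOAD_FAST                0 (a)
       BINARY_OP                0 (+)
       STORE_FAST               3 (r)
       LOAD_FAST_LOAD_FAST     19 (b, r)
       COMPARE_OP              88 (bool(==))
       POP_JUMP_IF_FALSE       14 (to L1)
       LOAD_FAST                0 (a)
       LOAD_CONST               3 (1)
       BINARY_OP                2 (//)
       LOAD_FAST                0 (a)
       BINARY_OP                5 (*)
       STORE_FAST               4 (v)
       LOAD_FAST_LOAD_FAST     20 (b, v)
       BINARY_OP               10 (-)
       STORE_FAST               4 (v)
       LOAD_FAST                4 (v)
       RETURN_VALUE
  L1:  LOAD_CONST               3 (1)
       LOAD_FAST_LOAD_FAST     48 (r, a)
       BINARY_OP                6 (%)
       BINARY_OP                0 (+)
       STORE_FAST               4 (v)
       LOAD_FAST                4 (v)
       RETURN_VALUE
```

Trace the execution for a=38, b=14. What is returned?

LOAD_CONST → push 48. Stack: [48]
STORE_FAST x → x=48. Stack: []
LOAD_CONST → push 4. Stack: [4]
LOAD_FAST a → push 38. Stack: [4, 38]
BINARY_OP + → 4 + 38 = 42. Stack: [42]
STORE_FAST r → r=42. Stack: []
LOAD_FAST_LOAD_FAST b,r → push 14,42. Stack: [14, 42]
COMPARE_OP bool(==) → 14 vs 42 = False. Stack: [False]
POP_JUMP_IF_FALSE → pop False; jump. Stack: []
LOAD_CONST → push 1. Stack: [1]
LOAD_FAST_LOAD_FAST r,a → push 42,38. Stack: [1, 42, 38]
BINARY_OP % → 42 % 38 = 4. Stack: [1, 4]
BINARY_OP + → 1 + 4 = 5. Stack: [5]
STORE_FAST v → v=5. Stack: []
LOAD_FAST v → push 5. Stack: [5]
RETURN_VALUE → return 5.

5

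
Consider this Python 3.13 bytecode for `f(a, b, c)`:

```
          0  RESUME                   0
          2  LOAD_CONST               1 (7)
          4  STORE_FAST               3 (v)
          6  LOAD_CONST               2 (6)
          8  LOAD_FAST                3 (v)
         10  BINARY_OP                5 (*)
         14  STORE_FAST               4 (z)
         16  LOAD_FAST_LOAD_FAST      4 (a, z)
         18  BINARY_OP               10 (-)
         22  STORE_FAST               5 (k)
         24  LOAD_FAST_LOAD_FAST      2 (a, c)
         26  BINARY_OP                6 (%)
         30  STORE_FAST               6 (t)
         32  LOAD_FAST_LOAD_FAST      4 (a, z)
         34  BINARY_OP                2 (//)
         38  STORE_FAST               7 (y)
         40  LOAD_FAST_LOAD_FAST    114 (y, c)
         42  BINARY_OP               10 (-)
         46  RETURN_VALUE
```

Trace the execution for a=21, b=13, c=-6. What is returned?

LOAD_CONST → push 7. Stack: [7]
STORE_FAST v → v=7. Stack: []
LOAD_CONST → push 6. Stack: [6]
LOAD_FAST v → push 7. Stack: [6, 7]
BINARY_OP * → 6 * 7 = 42. Stack: [42]
STORE_FAST z → z=42. Stack: []
LOAD_FAST_LOAD_FAST a,z → push 21,42. Stack: [21, 42]
BINARY_OP - → 21 - 42 = -21. Stack: [-21]
STORE_FAST k → k=-21. Stack: []
LOAD_FAST_LOAD_FAST a,c → push 21,-6. Stack: [21, -6]
BINARY_OP % → 21 % -6 = -3. Stack: [-3]
STORE_FAST t → t=-3. Stack: []
LOAD_FAST_LOAD_FAST a,z → push 21,42. Stack: [21, 42]
BINARY_OP // → 21 // 42 = 0. Stack: [0]
STORE_FAST y → y=0. Stack: []
LOAD_FAST_LOAD_FAST y,c → push 0,-6. Stack: [0, -6]
BINARY_OP - → 0 - -6 = 6. Stack: [6]
RETURN_VALUE → return 6.

6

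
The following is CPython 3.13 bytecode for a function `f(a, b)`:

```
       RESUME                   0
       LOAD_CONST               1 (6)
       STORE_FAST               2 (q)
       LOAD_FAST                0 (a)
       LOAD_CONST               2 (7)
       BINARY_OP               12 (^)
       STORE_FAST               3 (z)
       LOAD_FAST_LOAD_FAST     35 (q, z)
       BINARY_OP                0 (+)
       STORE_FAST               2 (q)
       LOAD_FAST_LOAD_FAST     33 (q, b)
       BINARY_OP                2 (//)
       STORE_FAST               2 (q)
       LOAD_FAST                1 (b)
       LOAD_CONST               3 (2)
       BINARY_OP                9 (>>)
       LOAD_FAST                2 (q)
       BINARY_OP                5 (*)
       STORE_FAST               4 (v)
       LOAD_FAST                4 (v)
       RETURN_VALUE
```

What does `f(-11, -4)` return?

-2

LOAD_CONST → push 6. Stack: [6]
STORE_FAST q → q=6. Stack: []
LOAD_FAST a → push -11. Stack: [-11]
LOAD_CONST → push 7. Stack: [-11, 7]
BINARY_OP ^ → -11 ^ 7 = -14. Stack: [-14]
STORE_FAST z → z=-14. Stack: []
LOAD_FAST_LOAD_FAST q,z → push 6,-14. Stack: [6, -14]
BINARY_OP + → 6 + -14 = -8. Stack: [-8]
STORE_FAST q → q=-8. Stack: []
LOAD_FAST_LOAD_FAST q,b → push -8,-4. Stack: [-8, -4]
BINARY_OP // → -8 // -4 = 2. Stack: [2]
STORE_FAST q → q=2. Stack: []
LOAD_FAST b → push -4. Stack: [-4]
LOAD_CONST → push 2. Stack: [-4, 2]
BINARY_OP >> → -4 >> 2 = -1. Stack: [-1]
LOAD_FAST q → push 2. Stack: [-1, 2]
BINARY_OP * → -1 * 2 = -2. Stack: [-2]
STORE_FAST v → v=-2. Stack: []
LOAD_FAST v → push -2. Stack: [-2]
RETURN_VALUE → return -2.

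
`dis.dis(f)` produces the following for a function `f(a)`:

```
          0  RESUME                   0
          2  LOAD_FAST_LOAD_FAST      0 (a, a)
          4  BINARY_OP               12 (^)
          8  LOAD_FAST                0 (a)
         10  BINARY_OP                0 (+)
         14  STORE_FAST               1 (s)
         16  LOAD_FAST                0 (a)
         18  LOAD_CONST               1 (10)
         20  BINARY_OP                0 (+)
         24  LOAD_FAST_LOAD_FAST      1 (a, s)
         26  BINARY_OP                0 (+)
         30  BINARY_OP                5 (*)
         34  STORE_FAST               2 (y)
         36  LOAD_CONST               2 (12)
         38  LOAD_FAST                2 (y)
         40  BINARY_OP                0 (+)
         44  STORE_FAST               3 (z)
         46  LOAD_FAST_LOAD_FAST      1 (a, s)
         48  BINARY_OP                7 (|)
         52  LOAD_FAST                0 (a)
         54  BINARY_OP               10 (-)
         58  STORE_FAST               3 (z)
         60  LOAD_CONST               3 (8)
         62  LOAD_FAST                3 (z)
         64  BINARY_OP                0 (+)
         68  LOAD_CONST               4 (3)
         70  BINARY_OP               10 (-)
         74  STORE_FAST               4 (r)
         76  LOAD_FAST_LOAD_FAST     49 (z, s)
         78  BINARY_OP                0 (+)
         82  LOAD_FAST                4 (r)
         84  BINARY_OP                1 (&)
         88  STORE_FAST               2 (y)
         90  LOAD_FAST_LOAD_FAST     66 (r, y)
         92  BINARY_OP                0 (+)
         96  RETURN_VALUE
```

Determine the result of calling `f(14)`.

9

LOAD_FAST_LOAD_FAST a,a → push 14,14. Stack: [14, 14]
BINARY_OP ^ → 14 ^ 14 = 0. Stack: [0]
LOAD_FAST a → push 14. Stack: [0, 14]
BINARY_OP + → 0 + 14 = 14. Stack: [14]
STORE_FAST s → s=14. Stack: []
LOAD_FAST a → push 14. Stack: [14]
LOAD_CONST → push 10. Stack: [14, 10]
BINARY_OP + → 14 + 10 = 24. Stack: [24]
LOAD_FAST_LOAD_FAST a,s → push 14,14. Stack: [24, 14, 14]
BINARY_OP + → 14 + 14 = 28. Stack: [24, 28]
BINARY_OP * → 24 * 28 = 672. Stack: [672]
STORE_FAST y → y=672. Stack: []
LOAD_CONST → push 12. Stack: [12]
LOAD_FAST y → push 672. Stack: [12, 672]
BINARY_OP + → 12 + 672 = 684. Stack: [684]
STORE_FAST z → z=684. Stack: []
LOAD_FAST_LOAD_FAST a,s → push 14,14. Stack: [14, 14]
BINARY_OP | → 14 | 14 = 14. Stack: [14]
LOAD_FAST a → push 14. Stack: [14, 14]
BINARY_OP - → 14 - 14 = 0. Stack: [0]
STORE_FAST z → z=0. Stack: []
LOAD_CONST → push 8. Stack: [8]
LOAD_FAST z → push 0. Stack: [8, 0]
BINARY_OP + → 8 + 0 = 8. Stack: [8]
LOAD_CONST → push 3. Stack: [8, 3]
BINARY_OP - → 8 - 3 = 5. Stack: [5]
STORE_FAST r → r=5. Stack: []
LOAD_FAST_LOAD_FAST z,s → push 0,14. Stack: [0, 14]
BINARY_OP + → 0 + 14 = 14. Stack: [14]
LOAD_FAST r → push 5. Stack: [14, 5]
BINARY_OP & → 14 & 5 = 4. Stack: [4]
STORE_FAST y → y=4. Stack: []
LOAD_FAST_LOAD_FAST r,y → push 5,4. Stack: [5, 4]
BINARY_OP + → 5 + 4 = 9. Stack: [9]
RETURN_VALUE → return 9.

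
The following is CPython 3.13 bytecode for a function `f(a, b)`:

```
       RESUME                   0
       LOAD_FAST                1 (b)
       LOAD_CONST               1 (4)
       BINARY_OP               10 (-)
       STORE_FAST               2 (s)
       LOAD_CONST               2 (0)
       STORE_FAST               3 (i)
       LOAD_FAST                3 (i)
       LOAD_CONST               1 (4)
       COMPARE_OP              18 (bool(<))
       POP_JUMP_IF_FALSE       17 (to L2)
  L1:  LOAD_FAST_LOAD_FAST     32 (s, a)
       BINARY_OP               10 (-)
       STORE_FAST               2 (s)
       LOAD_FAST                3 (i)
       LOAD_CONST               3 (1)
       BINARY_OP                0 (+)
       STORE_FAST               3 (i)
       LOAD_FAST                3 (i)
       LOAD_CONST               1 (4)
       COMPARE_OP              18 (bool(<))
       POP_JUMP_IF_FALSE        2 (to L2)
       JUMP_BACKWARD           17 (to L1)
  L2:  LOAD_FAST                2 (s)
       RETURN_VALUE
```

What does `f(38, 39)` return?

LOAD_FAST b → push 39. Stack: [39]
LOAD_CONST → push 4. Stack: [39, 4]
BINARY_OP - → 39 - 4 = 35. Stack: [35]
STORE_FAST s → s=35. Stack: []
LOAD_CONST → push 0. Stack: [0]
STORE_FAST i → i=0. Stack: []
LOAD_FAST i → push 0. Stack: [0]
LOAD_CONST → push 4. Stack: [0, 4]
COMPARE_OP bool(<) → 0 vs 4 = True. Stack: [True]
POP_JUMP_IF_FALSE → pop True; no jump. Stack: []
LOAD_FAST_LOAD_FAST s,a → push 35,38. Stack: [35, 38]
BINARY_OP - → 35 - 38 = -3. Stack: [-3]
STORE_FAST s → s=-3. Stack: []
LOAD_FAST i → push 0. Stack: [0]
LOAD_CONST → push 1. Stack: [0, 1]
BINARY_OP + → 0 + 1 = 1. Stack: [1]
STORE_FAST i → i=1. Stack: []
LOAD_FAST i → push 1. Stack: [1]
LOAD_CONST → push 4. Stack: [1, 4]
COMPARE_OP bool(<) → 1 vs 4 = True. Stack: [True]
POP_JUMP_IF_FALSE → pop True; no jump. Stack: []
LOAD_FAST_LOAD_FAST s,a → push -3,38. Stack: [-3, 38]
BINARY_OP - → -3 - 38 = -41. Stack: [-41]
STORE_FAST s → s=-41. Stack: []
LOAD_FAST i → push 1. Stack: [1]
LOAD_CONST → push 1. Stack: [1, 1]
BINARY_OP + → 1 + 1 = 2. Stack: [2]
STORE_FAST i → i=2. Stack: []
LOAD_FAST i → push 2. Stack: [2]
LOAD_CONST → push 4. Stack: [2, 4]
COMPARE_OP bool(<) → 2 vs 4 = True. Stack: [True]
POP_JUMP_IF_FALSE → pop True; no jump. Stack: []
LOAD_FAST_LOAD_FAST s,a → push -41,38. Stack: [-41, 38]
BINARY_OP - → -41 - 38 = -79. Stack: [-79]
STORE_FAST s → s=-79. Stack: []
LOAD_FAST i → push 2. Stack: [2]
LOAD_CONST → push 1. Stack: [2, 1]
BINARY_OP + → 2 + 1 = 3. Stack: [3]
STORE_FAST i → i=3. Stack: []
LOAD_FAST i → push 3. Stack: [3]
LOAD_CONST → push 4. Stack: [3, 4]
COMPARE_OP bool(<) → 3 vs 4 = True. Stack: [True]
POP_JUMP_IF_FALSE → pop True; no jump. Stack: []
LOAD_FAST_LOAD_FAST s,a → push -79,38. Stack: [-79, 38]
BINARY_OP - → -79 - 38 = -117. Stack: [-117]
STORE_FAST s → s=-117. Stack: []
LOAD_FAST i → push 3. Stack: [3]
LOAD_CONST → push 1. Stack: [3, 1]
BINARY_OP + → 3 + 1 = 4. Stack: [4]
STORE_FAST i → i=4. Stack: []
LOAD_FAST i → push 4. Stack: [4]
LOAD_CONST → push 4. Stack: [4, 4]
COMPARE_OP bool(<) → 4 vs 4 = False. Stack: [False]
POP_JUMP_IF_FALSE → pop False; jump. Stack: []
LOAD_FAST s → push -117. Stack: [-117]
RETURN_VALUE → return -117.

-117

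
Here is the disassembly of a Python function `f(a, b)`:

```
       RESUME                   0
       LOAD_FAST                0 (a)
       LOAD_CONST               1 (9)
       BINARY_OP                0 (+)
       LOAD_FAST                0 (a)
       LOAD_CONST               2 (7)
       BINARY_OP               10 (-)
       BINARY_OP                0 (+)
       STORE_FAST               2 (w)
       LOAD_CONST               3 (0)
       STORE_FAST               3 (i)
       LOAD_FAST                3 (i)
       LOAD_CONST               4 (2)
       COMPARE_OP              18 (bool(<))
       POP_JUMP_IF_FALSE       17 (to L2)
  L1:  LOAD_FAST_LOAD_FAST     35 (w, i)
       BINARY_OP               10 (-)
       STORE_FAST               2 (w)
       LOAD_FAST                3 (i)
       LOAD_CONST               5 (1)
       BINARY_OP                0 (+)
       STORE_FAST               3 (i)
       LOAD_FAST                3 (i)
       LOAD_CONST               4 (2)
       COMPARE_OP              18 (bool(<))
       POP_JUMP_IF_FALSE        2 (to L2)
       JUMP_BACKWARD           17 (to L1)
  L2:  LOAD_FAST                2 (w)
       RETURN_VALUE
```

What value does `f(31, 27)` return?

LOAD_FAST a → push 31. Stack: [31]
LOAD_CONST → push 9. Stack: [31, 9]
BINARY_OP + → 31 + 9 = 40. Stack: [40]
LOAD_FAST a → push 31. Stack: [40, 31]
LOAD_CONST → push 7. Stack: [40, 31, 7]
BINARY_OP - → 31 - 7 = 24. Stack: [40, 24]
BINARY_OP + → 40 + 24 = 64. Stack: [64]
STORE_FAST w → w=64. Stack: []
LOAD_CONST → push 0. Stack: [0]
STORE_FAST i → i=0. Stack: []
LOAD_FAST i → push 0. Stack: [0]
LOAD_CONST → push 2. Stack: [0, 2]
COMPARE_OP bool(<) → 0 vs 2 = True. Stack: [True]
POP_JUMP_IF_FALSE → pop True; no jump. Stack: []
LOAD_FAST_LOAD_FAST w,i → push 64,0. Stack: [64, 0]
BINARY_OP - → 64 - 0 = 64. Stack: [64]
STORE_FAST w → w=64. Stack: []
LOAD_FAST i → push 0. Stack: [0]
LOAD_CONST → push 1. Stack: [0, 1]
BINARY_OP + → 0 + 1 = 1. Stack: [1]
STORE_FAST i → i=1. Stack: []
LOAD_FAST i → push 1. Stack: [1]
LOAD_CONST → push 2. Stack: [1, 2]
COMPARE_OP bool(<) → 1 vs 2 = True. Stack: [True]
POP_JUMP_IF_FALSE → pop True; no jump. Stack: []
LOAD_FAST_LOAD_FAST w,i → push 64,1. Stack: [64, 1]
BINARY_OP - → 64 - 1 = 63. Stack: [63]
STORE_FAST w → w=63. Stack: []
LOAD_FAST i → push 1. Stack: [1]
LOAD_CONST → push 1. Stack: [1, 1]
BINARY_OP + → 1 + 1 = 2. Stack: [2]
STORE_FAST i → i=2. Stack: []
LOAD_FAST i → push 2. Stack: [2]
LOAD_CONST → push 2. Stack: [2, 2]
COMPARE_OP bool(<) → 2 vs 2 = False. Stack: [False]
POP_JUMP_IF_FALSE → pop False; jump. Stack: []
LOAD_FAST w → push 63. Stack: [63]
RETURN_VALUE → return 63.

63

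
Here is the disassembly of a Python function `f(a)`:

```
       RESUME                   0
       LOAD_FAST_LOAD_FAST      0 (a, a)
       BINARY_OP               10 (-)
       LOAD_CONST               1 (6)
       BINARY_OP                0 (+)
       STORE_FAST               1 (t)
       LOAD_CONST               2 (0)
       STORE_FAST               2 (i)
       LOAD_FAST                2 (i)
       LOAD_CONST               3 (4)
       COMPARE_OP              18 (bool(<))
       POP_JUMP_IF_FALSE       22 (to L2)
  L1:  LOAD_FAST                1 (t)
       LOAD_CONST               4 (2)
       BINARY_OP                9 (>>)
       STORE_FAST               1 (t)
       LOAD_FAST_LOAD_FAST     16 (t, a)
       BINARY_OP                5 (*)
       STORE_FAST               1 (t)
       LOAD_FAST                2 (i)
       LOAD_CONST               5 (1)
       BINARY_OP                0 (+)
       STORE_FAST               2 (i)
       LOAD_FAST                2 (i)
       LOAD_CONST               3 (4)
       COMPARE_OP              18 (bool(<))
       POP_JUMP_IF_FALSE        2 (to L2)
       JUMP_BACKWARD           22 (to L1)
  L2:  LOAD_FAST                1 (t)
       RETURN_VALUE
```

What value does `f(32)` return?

16384

LOAD_FAST_LOAD_FAST a,a → push 32,32
BINARY_OP - → 32 - 32 = 0
LOAD_CONST → push 6
BINARY_OP + → 0 + 6 = 6
STORE_FAST t → t=6
LOAD_CONST → push 0
STORE_FAST i → i=0
LOAD_FAST i → push 0
LOAD_CONST → push 4
COMPARE_OP bool(<) → 0 vs 4 = True
POP_JUMP_IF_FALSE → pop True; no jump
LOAD_FAST t → push 6
LOAD_CONST → push 2
BINARY_OP >> → 6 >> 2 = 1
STORE_FAST t → t=1
LOAD_FAST_LOAD_FAST t,a → push 1,32
BINARY_OP * → 1 * 32 = 32
STORE_FAST t → t=32
LOAD_FAST i → push 0
LOAD_CONST → push 1
BINARY_OP + → 0 + 1 = 1
STORE_FAST i → i=1
LOAD_FAST i → push 1
LOAD_CONST → push 4
COMPARE_OP bool(<) → 1 vs 4 = True
POP_JUMP_IF_FALSE → pop True; no jump
LOAD_FAST t → push 32
LOAD_CONST → push 2
BINARY_OP >> → 32 >> 2 = 8
STORE_FAST t → t=8
LOAD_FAST_LOAD_FAST t,a → push 8,32
BINARY_OP * → 8 * 32 = 256
STORE_FAST t → t=256
LOAD_FAST i → push 1
LOAD_CONST → push 1
BINARY_OP + → 1 + 1 = 2
STORE_FAST i → i=2
LOAD_FAST i → push 2
LOAD_CONST → push 4
COMPARE_OP bool(<) → 2 vs 4 = True
POP_JUMP_IF_FALSE → pop True; no jump
LOAD_FAST t → push 256
LOAD_CONST → push 2
BINARY_OP >> → 256 >> 2 = 64
STORE_FAST t → t=64
LOAD_FAST_LOAD_FAST t,a → push 64,32
BINARY_OP * → 64 * 32 = 2048
STORE_FAST t → t=2048
LOAD_FAST i → push 2
LOAD_CONST → push 1
BINARY_OP + → 2 + 1 = 3
STORE_FAST i → i=3
LOAD_FAST i → push 3
LOAD_CONST → push 4
COMPARE_OP bool(<) → 3 vs 4 = True
POP_JUMP_IF_FALSE → pop True; no jump
LOAD_FAST t → push 2048
LOAD_CONST → push 2
BINARY_OP >> → 2048 >> 2 = 512
STORE_FAST t → t=512
LOAD_FAST_LOAD_FAST t,a → push 512,32
BINARY_OP * → 512 * 32 = 16384
STORE_FAST t → t=16384
LOAD_FAST i → push 3
LOAD_CONST → push 1
BINARY_OP + → 3 + 1 = 4
STORE_FAST i → i=4
LOAD_FAST i → push 4
LOAD_CONST → push 4
COMPARE_OP bool(<) → 4 vs 4 = False
POP_JUMP_IF_FALSE → pop False; jump
LOAD_FAST t → push 16384
RETURN_VALUE → return 16384.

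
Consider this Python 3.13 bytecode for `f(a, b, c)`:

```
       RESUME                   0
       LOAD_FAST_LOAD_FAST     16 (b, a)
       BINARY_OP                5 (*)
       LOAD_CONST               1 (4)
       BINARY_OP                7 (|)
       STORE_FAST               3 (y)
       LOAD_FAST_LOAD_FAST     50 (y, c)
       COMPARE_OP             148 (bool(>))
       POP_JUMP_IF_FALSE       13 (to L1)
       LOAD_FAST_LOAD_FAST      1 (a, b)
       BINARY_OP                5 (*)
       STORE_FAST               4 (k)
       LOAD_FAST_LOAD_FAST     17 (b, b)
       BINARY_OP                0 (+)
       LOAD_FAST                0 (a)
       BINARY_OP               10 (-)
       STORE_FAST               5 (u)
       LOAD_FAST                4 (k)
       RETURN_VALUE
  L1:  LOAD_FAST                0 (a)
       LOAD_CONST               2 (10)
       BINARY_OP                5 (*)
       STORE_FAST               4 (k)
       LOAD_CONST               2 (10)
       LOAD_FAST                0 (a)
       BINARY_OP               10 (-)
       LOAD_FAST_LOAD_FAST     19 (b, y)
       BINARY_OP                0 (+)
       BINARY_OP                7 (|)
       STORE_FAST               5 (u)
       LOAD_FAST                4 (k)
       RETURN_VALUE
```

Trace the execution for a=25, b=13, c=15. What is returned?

LOAD_FAST_LOAD_FAST b,a → push 13,25. Stack: [13, 25]
BINARY_OP * → 13 * 25 = 325. Stack: [325]
LOAD_CONST → push 4. Stack: [325, 4]
BINARY_OP | → 325 | 4 = 325. Stack: [325]
STORE_FAST y → y=325. Stack: []
LOAD_FAST_LOAD_FAST y,c → push 325,15. Stack: [325, 15]
COMPARE_OP bool(>) → 325 vs 15 = True. Stack: [True]
POP_JUMP_IF_FALSE → pop True; no jump. Stack: []
LOAD_FAST_LOAD_FAST a,b → push 25,13. Stack: [25, 13]
BINARY_OP * → 25 * 13 = 325. Stack: [325]
STORE_FAST k → k=325. Stack: []
LOAD_FAST_LOAD_FAST b,b → push 13,13. Stack: [13, 13]
BINARY_OP + → 13 + 13 = 26. Stack: [26]
LOAD_FAST a → push 25. Stack: [26, 25]
BINARY_OP - → 26 - 25 = 1. Stack: [1]
STORE_FAST u → u=1. Stack: []
LOAD_FAST k → push 325. Stack: [325]
RETURN_VALUE → return 325.

325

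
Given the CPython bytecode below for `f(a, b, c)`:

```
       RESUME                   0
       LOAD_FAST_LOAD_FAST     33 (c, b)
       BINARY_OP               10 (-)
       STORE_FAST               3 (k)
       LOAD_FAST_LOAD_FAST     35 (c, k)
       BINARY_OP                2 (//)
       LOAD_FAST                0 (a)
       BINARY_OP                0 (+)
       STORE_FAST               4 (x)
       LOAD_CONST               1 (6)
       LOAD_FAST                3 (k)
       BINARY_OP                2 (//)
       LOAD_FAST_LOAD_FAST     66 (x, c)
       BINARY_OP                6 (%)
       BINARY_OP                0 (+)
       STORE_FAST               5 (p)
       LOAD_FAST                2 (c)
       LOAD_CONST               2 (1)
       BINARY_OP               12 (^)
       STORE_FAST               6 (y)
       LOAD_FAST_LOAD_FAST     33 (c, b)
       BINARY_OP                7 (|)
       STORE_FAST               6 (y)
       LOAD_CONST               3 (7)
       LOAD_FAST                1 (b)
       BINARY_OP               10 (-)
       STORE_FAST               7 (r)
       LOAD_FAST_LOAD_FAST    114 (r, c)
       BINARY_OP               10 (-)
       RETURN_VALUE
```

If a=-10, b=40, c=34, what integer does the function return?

-67

LOAD_FAST_LOAD_FAST c,b → push 34,40. Stack: [34, 40]
BINARY_OP - → 34 - 40 = -6. Stack: [-6]
STORE_FAST k → k=-6. Stack: []
LOAD_FAST_LOAD_FAST c,k → push 34,-6. Stack: [34, -6]
BINARY_OP // → 34 // -6 = -6. Stack: [-6]
LOAD_FAST a → push -10. Stack: [-6, -10]
BINARY_OP + → -6 + -10 = -16. Stack: [-16]
STORE_FAST x → x=-16. Stack: []
LOAD_CONST → push 6. Stack: [6]
LOAD_FAST k → push -6. Stack: [6, -6]
BINARY_OP // → 6 // -6 = -1. Stack: [-1]
LOAD_FAST_LOAD_FAST x,c → push -16,34. Stack: [-1, -16, 34]
BINARY_OP % → -16 % 34 = 18. Stack: [-1, 18]
BINARY_OP + → -1 + 18 = 17. Stack: [17]
STORE_FAST p → p=17. Stack: []
LOAD_FAST c → push 34. Stack: [34]
LOAD_CONST → push 1. Stack: [34, 1]
BINARY_OP ^ → 34 ^ 1 = 35. Stack: [35]
STORE_FAST y → y=35. Stack: []
LOAD_FAST_LOAD_FAST c,b → push 34,40. Stack: [34, 40]
BINARY_OP | → 34 | 40 = 42. Stack: [42]
STORE_FAST y → y=42. Stack: []
LOAD_CONST → push 7. Stack: [7]
LOAD_FAST b → push 40. Stack: [7, 40]
BINARY_OP - → 7 - 40 = -33. Stack: [-33]
STORE_FAST r → r=-33. Stack: []
LOAD_FAST_LOAD_FAST r,c → push -33,34. Stack: [-33, 34]
BINARY_OP - → -33 - 34 = -67. Stack: [-67]
RETURN_VALUE → return -67.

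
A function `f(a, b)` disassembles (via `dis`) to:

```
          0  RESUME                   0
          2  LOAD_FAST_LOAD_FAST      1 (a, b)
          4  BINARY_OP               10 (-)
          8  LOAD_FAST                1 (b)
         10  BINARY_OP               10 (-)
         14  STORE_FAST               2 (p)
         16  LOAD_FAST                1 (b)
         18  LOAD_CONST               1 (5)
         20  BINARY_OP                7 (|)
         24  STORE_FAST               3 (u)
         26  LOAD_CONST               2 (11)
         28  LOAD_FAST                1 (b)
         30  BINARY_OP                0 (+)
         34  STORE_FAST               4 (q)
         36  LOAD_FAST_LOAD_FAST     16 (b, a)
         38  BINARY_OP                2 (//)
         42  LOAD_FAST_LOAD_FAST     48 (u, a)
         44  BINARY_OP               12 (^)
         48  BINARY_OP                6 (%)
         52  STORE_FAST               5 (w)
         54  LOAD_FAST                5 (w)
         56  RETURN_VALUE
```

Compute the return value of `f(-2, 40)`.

-20

LOAD_FAST_LOAD_FAST a,b → push -2,40. Stack: [-2, 40]
BINARY_OP - → -2 - 40 = -42. Stack: [-42]
LOAD_FAST b → push 40. Stack: [-42, 40]
BINARY_OP - → -42 - 40 = -82. Stack: [-82]
STORE_FAST p → p=-82. Stack: []
LOAD_FAST b → push 40. Stack: [40]
LOAD_CONST → push 5. Stack: [40, 5]
BINARY_OP | → 40 | 5 = 45. Stack: [45]
STORE_FAST u → u=45. Stack: []
LOAD_CONST → push 11. Stack: [11]
LOAD_FAST b → push 40. Stack: [11, 40]
BINARY_OP + → 11 + 40 = 51. Stack: [51]
STORE_FAST q → q=51. Stack: []
LOAD_FAST_LOAD_FAST b,a → push 40,-2. Stack: [40, -2]
BINARY_OP // → 40 // -2 = -20. Stack: [-20]
LOAD_FAST_LOAD_FAST u,a → push 45,-2. Stack: [-20, 45, -2]
BINARY_OP ^ → 45 ^ -2 = -45. Stack: [-20, -45]
BINARY_OP % → -20 % -45 = -20. Stack: [-20]
STORE_FAST w → w=-20. Stack: []
LOAD_FAST w → push -20. Stack: [-20]
RETURN_VALUE → return -20.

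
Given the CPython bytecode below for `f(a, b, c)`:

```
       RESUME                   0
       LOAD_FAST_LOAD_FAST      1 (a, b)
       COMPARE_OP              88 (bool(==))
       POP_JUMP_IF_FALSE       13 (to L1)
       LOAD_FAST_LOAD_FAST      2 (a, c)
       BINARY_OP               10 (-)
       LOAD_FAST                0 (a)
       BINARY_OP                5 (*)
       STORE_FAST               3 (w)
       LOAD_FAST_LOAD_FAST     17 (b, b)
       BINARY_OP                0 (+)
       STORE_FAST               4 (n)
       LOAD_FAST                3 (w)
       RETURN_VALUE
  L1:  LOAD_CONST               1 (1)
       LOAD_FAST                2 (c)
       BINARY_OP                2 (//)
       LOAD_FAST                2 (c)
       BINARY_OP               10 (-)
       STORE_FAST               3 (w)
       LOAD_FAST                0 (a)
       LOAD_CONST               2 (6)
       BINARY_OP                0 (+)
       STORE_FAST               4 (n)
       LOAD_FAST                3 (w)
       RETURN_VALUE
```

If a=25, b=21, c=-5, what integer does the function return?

4

LOAD_FAST_LOAD_FAST a,b → push 25,21. Stack: [25, 21]
COMPARE_OP bool(==) → 25 vs 21 = False. Stack: [False]
POP_JUMP_IF_FALSE → pop False; jump. Stack: []
LOAD_CONST → push 1. Stack: [1]
LOAD_FAST c → push -5. Stack: [1, -5]
BINARY_OP // → 1 // -5 = -1. Stack: [-1]
LOAD_FAST c → push -5. Stack: [-1, -5]
BINARY_OP - → -1 - -5 = 4. Stack: [4]
STORE_FAST w → w=4. Stack: []
LOAD_FAST a → push 25. Stack: [25]
LOAD_CONST → push 6. Stack: [25, 6]
BINARY_OP + → 25 + 6 = 31. Stack: [31]
STORE_FAST n → n=31. Stack: []
LOAD_FAST w → push 4. Stack: [4]
RETURN_VALUE → return 4.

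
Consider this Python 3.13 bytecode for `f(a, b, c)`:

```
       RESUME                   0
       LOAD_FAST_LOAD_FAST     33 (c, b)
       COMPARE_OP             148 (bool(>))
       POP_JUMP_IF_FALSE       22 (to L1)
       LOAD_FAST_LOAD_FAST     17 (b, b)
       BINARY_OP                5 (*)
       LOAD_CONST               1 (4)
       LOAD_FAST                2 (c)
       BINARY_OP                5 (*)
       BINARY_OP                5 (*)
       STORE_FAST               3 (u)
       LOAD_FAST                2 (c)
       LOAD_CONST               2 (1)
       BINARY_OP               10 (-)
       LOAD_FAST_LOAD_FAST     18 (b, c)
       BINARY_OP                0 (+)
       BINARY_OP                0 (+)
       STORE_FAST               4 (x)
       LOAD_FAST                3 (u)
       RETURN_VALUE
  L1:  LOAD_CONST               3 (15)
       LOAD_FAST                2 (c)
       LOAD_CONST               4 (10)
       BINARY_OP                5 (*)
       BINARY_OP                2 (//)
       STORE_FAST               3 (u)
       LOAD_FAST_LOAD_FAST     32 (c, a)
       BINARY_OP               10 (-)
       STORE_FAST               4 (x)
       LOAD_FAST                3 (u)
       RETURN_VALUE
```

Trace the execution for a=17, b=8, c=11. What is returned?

LOAD_FAST_LOAD_FAST c,b → push 11,8. Stack: [11, 8]
COMPARE_OP bool(>) → 11 vs 8 = True. Stack: [True]
POP_JUMP_IF_FALSE → pop True; no jump. Stack: []
LOAD_FAST_LOAD_FAST b,b → push 8,8. Stack: [8, 8]
BINARY_OP * → 8 * 8 = 64. Stack: [64]
LOAD_CONST → push 4. Stack: [64, 4]
LOAD_FAST c → push 11. Stack: [64, 4, 11]
BINARY_OP * → 4 * 11 = 44. Stack: [64, 44]
BINARY_OP * → 64 * 44 = 2816. Stack: [2816]
STORE_FAST u → u=2816. Stack: []
LOAD_FAST c → push 11. Stack: [11]
LOAD_CONST → push 1. Stack: [11, 1]
BINARY_OP - → 11 - 1 = 10. Stack: [10]
LOAD_FAST_LOAD_FAST b,c → push 8,11. Stack: [10, 8, 11]
BINARY_OP + → 8 + 11 = 19. Stack: [10, 19]
BINARY_OP + → 10 + 19 = 29. Stack: [29]
STORE_FAST x → x=29. Stack: []
LOAD_FAST u → push 2816. Stack: [2816]
RETURN_VALUE → return 2816.

2816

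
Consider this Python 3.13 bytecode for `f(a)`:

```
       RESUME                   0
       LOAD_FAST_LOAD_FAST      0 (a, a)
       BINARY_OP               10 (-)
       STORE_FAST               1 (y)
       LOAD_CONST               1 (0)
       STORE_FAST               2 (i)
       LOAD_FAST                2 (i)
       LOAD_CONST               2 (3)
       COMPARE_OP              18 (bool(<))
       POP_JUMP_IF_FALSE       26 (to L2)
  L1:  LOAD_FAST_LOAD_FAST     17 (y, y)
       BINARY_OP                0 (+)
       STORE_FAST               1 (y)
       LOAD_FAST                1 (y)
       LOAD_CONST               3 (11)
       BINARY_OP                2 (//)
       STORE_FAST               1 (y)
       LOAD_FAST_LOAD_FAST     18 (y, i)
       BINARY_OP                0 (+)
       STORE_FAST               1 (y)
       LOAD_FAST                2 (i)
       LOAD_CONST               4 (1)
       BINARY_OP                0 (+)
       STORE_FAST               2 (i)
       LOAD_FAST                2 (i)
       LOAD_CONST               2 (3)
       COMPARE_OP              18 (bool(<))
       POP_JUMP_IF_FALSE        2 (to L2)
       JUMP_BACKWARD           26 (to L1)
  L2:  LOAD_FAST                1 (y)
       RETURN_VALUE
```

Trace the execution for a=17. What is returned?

2

LOAD_FAST_LOAD_FAST a,a → push 17,17. Stack: [17, 17]
BINARY_OP - → 17 - 17 = 0. Stack: [0]
STORE_FAST y → y=0. Stack: []
LOAD_CONST → push 0. Stack: [0]
STORE_FAST i → i=0. Stack: []
LOAD_FAST i → push 0. Stack: [0]
LOAD_CONST → push 3. Stack: [0, 3]
COMPARE_OP bool(<) → 0 vs 3 = True. Stack: [True]
POP_JUMP_IF_FALSE → pop True; no jump. Stack: []
LOAD_FAST_LOAD_FAST y,y → push 0,0. Stack: [0, 0]
BINARY_OP + → 0 + 0 = 0. Stack: [0]
STORE_FAST y → y=0. Stack: []
LOAD_FAST y → push 0. Stack: [0]
LOAD_CONST → push 11. Stack: [0, 11]
BINARY_OP // → 0 // 11 = 0. Stack: [0]
STORE_FAST y → y=0. Stack: []
LOAD_FAST_LOAD_FAST y,i → push 0,0. Stack: [0, 0]
BINARY_OP + → 0 + 0 = 0. Stack: [0]
STORE_FAST y → y=0. Stack: []
LOAD_FAST i → push 0. Stack: [0]
LOAD_CONST → push 1. Stack: [0, 1]
BINARY_OP + → 0 + 1 = 1. Stack: [1]
STORE_FAST i → i=1. Stack: []
LOAD_FAST i → push 1. Stack: [1]
LOAD_CONST → push 3. Stack: [1, 3]
COMPARE_OP bool(<) → 1 vs 3 = True. Stack: [True]
POP_JUMP_IF_FALSE → pop True; no jump. Stack: []
LOAD_FAST_LOAD_FAST y,y → push 0,0. Stack: [0, 0]
BINARY_OP + → 0 + 0 = 0. Stack: [0]
STORE_FAST y → y=0. Stack: []
LOAD_FAST y → push 0. Stack: [0]
LOAD_CONST → push 11. Stack: [0, 11]
BINARY_OP // → 0 // 11 = 0. Stack: [0]
STORE_FAST y → y=0. Stack: []
LOAD_FAST_LOAD_FAST y,i → push 0,1. Stack: [0, 1]
BINARY_OP + → 0 + 1 = 1. Stack: [1]
STORE_FAST y → y=1. Stack: []
LOAD_FAST i → push 1. Stack: [1]
LOAD_CONST → push 1. Stack: [1, 1]
BINARY_OP + → 1 + 1 = 2. Stack: [2]
STORE_FAST i → i=2. Stack: []
LOAD_FAST i → push 2. Stack: [2]
LOAD_CONST → push 3. Stack: [2, 3]
COMPARE_OP bool(<) → 2 vs 3 = True. Stack: [True]
POP_JUMP_IF_FALSE → pop True; no jump. Stack: []
LOAD_FAST_LOAD_FAST y,y → push 1,1. Stack: [1, 1]
BINARY_OP + → 1 + 1 = 2. Stack: [2]
STORE_FAST y → y=2. Stack: []
LOAD_FAST y → push 2. Stack: [2]
LOAD_CONST → push 11. Stack: [2, 11]
BINARY_OP // → 2 // 11 = 0. Stack: [0]
STORE_FAST y → y=0. Stack: []
LOAD_FAST_LOAD_FAST y,i → push 0,2. Stack: [0, 2]
BINARY_OP + → 0 + 2 = 2. Stack: [2]
STORE_FAST y → y=2. Stack: []
LOAD_FAST i → push 2. Stack: [2]
LOAD_CONST → push 1. Stack: [2, 1]
BINARY_OP + → 2 + 1 = 3. Stack: [3]
STORE_FAST i → i=3. Stack: []
LOAD_FAST i → push 3. Stack: [3]
LOAD_CONST → push 3. Stack: [3, 3]
COMPARE_OP bool(<) → 3 vs 3 = False. Stack: [False]
POP_JUMP_IF_FALSE → pop False; jump. Stack: []
LOAD_FAST y → push 2. Stack: [2]
RETURN_VALUE → return 2.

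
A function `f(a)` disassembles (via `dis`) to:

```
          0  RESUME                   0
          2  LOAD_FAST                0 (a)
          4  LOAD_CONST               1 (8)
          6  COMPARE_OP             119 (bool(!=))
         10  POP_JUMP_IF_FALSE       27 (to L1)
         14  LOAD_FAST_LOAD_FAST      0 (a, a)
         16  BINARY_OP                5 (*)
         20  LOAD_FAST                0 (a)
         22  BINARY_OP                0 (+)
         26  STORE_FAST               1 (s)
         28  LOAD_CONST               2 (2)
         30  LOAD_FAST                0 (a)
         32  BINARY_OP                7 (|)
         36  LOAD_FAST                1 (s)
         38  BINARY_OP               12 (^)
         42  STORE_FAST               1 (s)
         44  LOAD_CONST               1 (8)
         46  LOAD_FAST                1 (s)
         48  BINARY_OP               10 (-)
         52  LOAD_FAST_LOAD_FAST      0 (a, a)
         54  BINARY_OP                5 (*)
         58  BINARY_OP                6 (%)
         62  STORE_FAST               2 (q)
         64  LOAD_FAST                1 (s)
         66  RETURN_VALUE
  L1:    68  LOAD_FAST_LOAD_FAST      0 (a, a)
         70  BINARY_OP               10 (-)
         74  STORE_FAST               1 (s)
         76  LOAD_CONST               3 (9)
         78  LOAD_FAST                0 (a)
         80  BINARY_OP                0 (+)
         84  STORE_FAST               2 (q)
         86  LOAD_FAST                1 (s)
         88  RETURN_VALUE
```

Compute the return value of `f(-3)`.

LOAD_FAST a → push -3. Stack: [-3]
LOAD_CONST → push 8. Stack: [-3, 8]
COMPARE_OP bool(!=) → -3 vs 8 = True. Stack: [True]
POP_JUMP_IF_FALSE → pop True; no jump. Stack: []
LOAD_FAST_LOAD_FAST a,a → push -3,-3. Stack: [-3, -3]
BINARY_OP * → -3 * -3 = 9. Stack: [9]
LOAD_FAST a → push -3. Stack: [9, -3]
BINARY_OP + → 9 + -3 = 6. Stack: [6]
STORE_FAST s → s=6. Stack: []
LOAD_CONST → push 2. Stack: [2]
LOAD_FAST a → push -3. Stack: [2, -3]
BINARY_OP | → 2 | -3 = -1. Stack: [-1]
LOAD_FAST s → push 6. Stack: [-1, 6]
BINARY_OP ^ → -1 ^ 6 = -7. Stack: [-7]
STORE_FAST s → s=-7. Stack: []
LOAD_CONST → push 8. Stack: [8]
LOAD_FAST s → push -7. Stack: [8, -7]
BINARY_OP - → 8 - -7 = 15. Stack: [15]
LOAD_FAST_LOAD_FAST a,a → push -3,-3. Stack: [15, -3, -3]
BINARY_OP * → -3 * -3 = 9. Stack: [15, 9]
BINARY_OP % → 15 % 9 = 6. Stack: [6]
STORE_FAST q → q=6. Stack: []
LOAD_FAST s → push -7. Stack: [-7]
RETURN_VALUE → return -7.

-7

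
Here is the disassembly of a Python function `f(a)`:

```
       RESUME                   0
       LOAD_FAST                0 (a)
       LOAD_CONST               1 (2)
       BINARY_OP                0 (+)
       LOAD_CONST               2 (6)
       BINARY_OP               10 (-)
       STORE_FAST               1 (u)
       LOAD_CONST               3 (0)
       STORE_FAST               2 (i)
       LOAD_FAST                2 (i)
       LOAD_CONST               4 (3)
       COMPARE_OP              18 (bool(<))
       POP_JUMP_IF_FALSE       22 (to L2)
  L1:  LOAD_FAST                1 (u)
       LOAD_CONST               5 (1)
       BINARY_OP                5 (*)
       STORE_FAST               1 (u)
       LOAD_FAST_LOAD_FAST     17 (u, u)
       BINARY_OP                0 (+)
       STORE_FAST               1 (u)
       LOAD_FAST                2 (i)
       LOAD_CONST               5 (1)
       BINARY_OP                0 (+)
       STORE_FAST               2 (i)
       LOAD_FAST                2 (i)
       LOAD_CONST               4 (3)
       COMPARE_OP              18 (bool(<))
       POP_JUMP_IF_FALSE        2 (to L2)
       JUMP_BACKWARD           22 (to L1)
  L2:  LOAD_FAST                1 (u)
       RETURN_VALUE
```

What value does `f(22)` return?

144

LOAD_FAST a → push 22. Stack: [22]
LOAD_CONST → push 2. Stack: [22, 2]
BINARY_OP + → 22 + 2 = 24. Stack: [24]
LOAD_CONST → push 6. Stack: [24, 6]
BINARY_OP - → 24 - 6 = 18. Stack: [18]
STORE_FAST u → u=18. Stack: []
LOAD_CONST → push 0. Stack: [0]
STORE_FAST i → i=0. Stack: []
LOAD_FAST i → push 0. Stack: [0]
LOAD_CONST → push 3. Stack: [0, 3]
COMPARE_OP bool(<) → 0 vs 3 = True. Stack: [True]
POP_JUMP_IF_FALSE → pop True; no jump. Stack: []
LOAD_FAST u → push 18. Stack: [18]
LOAD_CONST → push 1. Stack: [18, 1]
BINARY_OP * → 18 * 1 = 18. Stack: [18]
STORE_FAST u → u=18. Stack: []
LOAD_FAST_LOAD_FAST u,u → push 18,18. Stack: [18, 18]
BINARY_OP + → 18 + 18 = 36. Stack: [36]
STORE_FAST u → u=36. Stack: []
LOAD_FAST i → push 0. Stack: [0]
LOAD_CONST → push 1. Stack: [0, 1]
BINARY_OP + → 0 + 1 = 1. Stack: [1]
STORE_FAST i → i=1. Stack: []
LOAD_FAST i → push 1. Stack: [1]
LOAD_CONST → push 3. Stack: [1, 3]
COMPARE_OP bool(<) → 1 vs 3 = True. Stack: [True]
POP_JUMP_IF_FALSE → pop True; no jump. Stack: []
LOAD_FAST u → push 36. Stack: [36]
LOAD_CONST → push 1. Stack: [36, 1]
BINARY_OP * → 36 * 1 = 36. Stack: [36]
STORE_FAST u → u=36. Stack: []
LOAD_FAST_LOAD_FAST u,u → push 36,36. Stack: [36, 36]
BINARY_OP + → 36 + 36 = 72. Stack: [72]
STORE_FAST u → u=72. Stack: []
LOAD_FAST i → push 1. Stack: [1]
LOAD_CONST → push 1. Stack: [1, 1]
BINARY_OP + → 1 + 1 = 2. Stack: [2]
STORE_FAST i → i=2. Stack: []
LOAD_FAST i → push 2. Stack: [2]
LOAD_CONST → push 3. Stack: [2, 3]
COMPARE_OP bool(<) → 2 vs 3 = True. Stack: [True]
POP_JUMP_IF_FALSE → pop True; no jump. Stack: []
LOAD_FAST u → push 72. Stack: [72]
LOAD_CONST → push 1. Stack: [72, 1]
BINARY_OP * → 72 * 1 = 72. Stack: [72]
STORE_FAST u → u=72. Stack: []
LOAD_FAST_LOAD_FAST u,u → push 72,72. Stack: [72, 72]
BINARY_OP + → 72 + 72 = 144. Stack: [144]
STORE_FAST u → u=144. Stack: []
LOAD_FAST i → push 2. Stack: [2]
LOAD_CONST → push 1. Stack: [2, 1]
BINARY_OP + → 2 + 1 = 3. Stack: [3]
STORE_FAST i → i=3. Stack: []
LOAD_FAST i → push 3. Stack: [3]
LOAD_CONST → push 3. Stack: [3, 3]
COMPARE_OP bool(<) → 3 vs 3 = False. Stack: [False]
POP_JUMP_IF_FALSE → pop False; jump. Stack: []
LOAD_FAST u → push 144. Stack: [144]
RETURN_VALUE → return 144.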